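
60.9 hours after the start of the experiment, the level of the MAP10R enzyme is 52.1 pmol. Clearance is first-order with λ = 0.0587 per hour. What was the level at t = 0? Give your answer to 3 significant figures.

t½ = ln 2 / λ = 0.69315 / 0.0587 ≈ 11.808 hours.
Number of half-lives elapsed: n = 60.9/11.808 ≈ 5.1574.
A₀ = A × 2^n = 52.1 × 2^5.1574 = 52.1 × 35.689 ≈ 1859.4 pmol.

1860 pmol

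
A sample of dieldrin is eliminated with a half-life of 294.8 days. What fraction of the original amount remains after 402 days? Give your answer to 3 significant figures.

n = 402/294.8 ≈ 1.3636 half-lives.
Fraction remaining = (1/2)^1.3636 ≈ 0.3886.

0.389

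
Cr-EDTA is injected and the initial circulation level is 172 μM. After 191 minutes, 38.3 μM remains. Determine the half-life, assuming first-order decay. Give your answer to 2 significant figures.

A/A₀ = 38.3/172 ≈ 0.22267.
n = log₂(4.4909) ≈ 2.167 half-lives elapsed in 191 minutes.
t½ = 191/2.167 ≈ 88.141 minutes.

88 minutes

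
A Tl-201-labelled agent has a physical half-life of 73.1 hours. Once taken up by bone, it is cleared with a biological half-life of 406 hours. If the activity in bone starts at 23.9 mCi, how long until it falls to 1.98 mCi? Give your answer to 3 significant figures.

223 hours

1/t_eff = 1/t_phys + 1/t_biol = 1/73.1 + 1/406 = 0.016143 per hour.
t_eff = 73.1 × 406 / (73.1 + 406) ≈ 61.947 hours.
n = log₂(23.9/1.98) ≈ 3.5934; t = 3.5934 × 61.947 ≈ 222.6 hours.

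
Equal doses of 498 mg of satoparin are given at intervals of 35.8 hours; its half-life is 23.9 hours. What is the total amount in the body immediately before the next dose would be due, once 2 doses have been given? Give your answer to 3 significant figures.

The 2 doses were given 71.6, 35.8 hours ago.
Total = 498·(1/2)^(71.6/23.9) + 498·(1/2)^(35.8/23.9)
      = 62.431 + 176.33 ≈ 238.76 mg.

239 mg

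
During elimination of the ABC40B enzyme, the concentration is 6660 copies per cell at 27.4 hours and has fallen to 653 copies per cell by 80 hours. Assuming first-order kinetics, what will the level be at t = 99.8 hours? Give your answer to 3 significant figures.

Over Δt = 80 − 27.4 = 52.6 hours, the level fell by a factor of 6660/653 ≈ 10.199.
n = log₂(10.199) ≈ 3.3504 half-lives, so t½ = 52.6/3.3504 ≈ 15.7 hours.
From t = 80 to t = 99.8: 653 × (1/2)^((99.8−80)/15.7) ≈ 272.44 copies per cell.

272 copies per cell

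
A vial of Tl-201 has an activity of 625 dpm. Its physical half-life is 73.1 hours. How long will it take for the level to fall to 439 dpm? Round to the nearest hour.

37 hours

Fraction remaining = 439/625 ≈ 0.7024.
n = log₂(625/439) = ln(1.4237)/ln 2 ≈ 0.50964 half-lives.
t = n × t½ = 0.50964 × 73.1 ≈ 37.254 hours.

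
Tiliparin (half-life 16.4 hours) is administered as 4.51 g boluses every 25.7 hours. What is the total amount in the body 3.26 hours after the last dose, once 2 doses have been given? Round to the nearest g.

5 g

The 2 doses were given 28.96, 3.26 hours ago.
Total = 4.51·(1/2)^(28.96/16.4) + 4.51·(1/2)^(3.26/16.4)
      = 1.3262 + 3.9295 ≈ 5.2557 g.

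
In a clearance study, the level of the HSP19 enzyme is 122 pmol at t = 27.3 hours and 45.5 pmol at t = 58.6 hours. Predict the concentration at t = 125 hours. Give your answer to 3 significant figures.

5.61 pmol

Over Δt = 58.6 − 27.3 = 31.3 hours, the level fell by a factor of 122/45.5 ≈ 2.6813.
n = log₂(2.6813) ≈ 1.4229 half-lives, so t½ = 31.3/1.4229 ≈ 21.997 hours.
From t = 58.6 to t = 125: 45.5 × (1/2)^((125−58.6)/21.997) ≈ 5.6145 pmol.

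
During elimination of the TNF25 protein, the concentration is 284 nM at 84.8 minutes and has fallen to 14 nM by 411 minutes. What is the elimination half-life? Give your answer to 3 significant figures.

Over Δt = 411 − 84.8 = 326.2 minutes, the level fell by a factor of 284/14 ≈ 20.286.
n = log₂(20.286) ≈ 4.3424 half-lives, so t½ = 326.2/4.3424 ≈ 75.12 minutes.

75.1 minutes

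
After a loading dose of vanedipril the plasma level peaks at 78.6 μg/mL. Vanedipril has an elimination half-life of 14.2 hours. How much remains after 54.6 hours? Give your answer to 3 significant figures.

5.47 μg/mL

Number of half-lives: n = 54.6/14.2 ≈ 3.8451.
Remaining = 78.6 × (1/2)^3.8451 = 78.6 × 0.069585 ≈ 5.4694 μg/mL.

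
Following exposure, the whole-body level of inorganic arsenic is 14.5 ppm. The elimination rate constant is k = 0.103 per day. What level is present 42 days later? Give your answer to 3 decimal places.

t½ = ln 2 / k = 0.69315 / 0.103 ≈ 6.7296 days.
Number of half-lives: n = 42/6.7296 ≈ 6.2411.
Remaining = 14.5 × (1/2)^6.2411 = 14.5 × 0.01322 ≈ 0.19169 ppm.

0.192 ppm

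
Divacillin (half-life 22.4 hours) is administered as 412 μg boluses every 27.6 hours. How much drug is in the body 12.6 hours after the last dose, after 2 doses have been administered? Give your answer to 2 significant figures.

400 μg

The 2 doses were given 40.2, 12.6 hours ago.
Total = 412·(1/2)^(40.2/22.4) + 412·(1/2)^(12.6/22.4)
      = 118.76 + 278.98 ≈ 397.73 μg.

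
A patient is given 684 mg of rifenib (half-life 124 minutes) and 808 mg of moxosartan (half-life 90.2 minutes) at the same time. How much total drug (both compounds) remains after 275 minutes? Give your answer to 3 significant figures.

245 mg

rifenib: 684 × (1/2)^(275/124) = 684 × (1/2)^2.2177 ≈ 147.04 mg.
moxosartan: 808 × (1/2)^(275/90.2) = 808 × (1/2)^3.0488 ≈ 97.642 mg.
Total = 147.04 + 97.642 ≈ 244.69 mg.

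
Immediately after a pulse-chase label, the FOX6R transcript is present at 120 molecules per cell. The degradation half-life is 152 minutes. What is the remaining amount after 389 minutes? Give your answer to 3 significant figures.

Number of half-lives: n = 389/152 ≈ 2.5592.
Remaining = 120 × (1/2)^2.5592 = 120 × 0.16967 ≈ 20.36 molecules per cell.

20.4 molecules per cell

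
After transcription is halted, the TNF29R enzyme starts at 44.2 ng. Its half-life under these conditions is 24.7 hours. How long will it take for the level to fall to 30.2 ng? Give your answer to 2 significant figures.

Fraction remaining = 30.2/44.2 ≈ 0.68326.
n = log₂(44.2/30.2) = ln(1.4636)/ln 2 ≈ 0.5495 half-lives.
t = n × t½ = 0.5495 × 24.7 ≈ 13.573 hours.

14 hours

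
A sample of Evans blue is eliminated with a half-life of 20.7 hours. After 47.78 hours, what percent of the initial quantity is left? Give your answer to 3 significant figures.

n = 47.78/20.7 ≈ 2.3082 half-lives.
Fraction remaining = (1/2)^2.3082 ≈ 0.20191, i.e. 20.191%.

20.2%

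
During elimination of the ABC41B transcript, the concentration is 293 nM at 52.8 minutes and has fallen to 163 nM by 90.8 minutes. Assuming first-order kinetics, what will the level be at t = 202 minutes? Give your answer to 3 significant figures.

29.3 nM

Over Δt = 90.8 − 52.8 = 38 minutes, the level fell by a factor of 293/163 ≈ 1.7975.
n = log₂(1.7975) ≈ 0.84603 half-lives, so t½ = 38/0.84603 ≈ 44.916 minutes.
From t = 90.8 to t = 202: 163 × (1/2)^((202−90.8)/44.916) ≈ 29.303 nM.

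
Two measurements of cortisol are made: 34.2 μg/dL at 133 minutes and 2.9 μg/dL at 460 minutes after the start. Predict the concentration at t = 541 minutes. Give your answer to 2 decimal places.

Over Δt = 460 − 133 = 327 minutes, the level fell by a factor of 34.2/2.9 ≈ 11.793.
n = log₂(11.793) ≈ 3.5599 half-lives, so t½ = 327/3.5599 ≈ 91.857 minutes.
From t = 460 to t = 541: 2.9 × (1/2)^((541−460)/91.857) ≈ 1.5738 μg/dL.

1.57 μg/dL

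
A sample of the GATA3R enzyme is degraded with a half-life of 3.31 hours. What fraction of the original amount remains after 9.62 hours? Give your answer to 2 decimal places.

n = 9.62/3.31 ≈ 2.9063 half-lives.
Fraction remaining = (1/2)^2.9063 ≈ 0.13338.

0.13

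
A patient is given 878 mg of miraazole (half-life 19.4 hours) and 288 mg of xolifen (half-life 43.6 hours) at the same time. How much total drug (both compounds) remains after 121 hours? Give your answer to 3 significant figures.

miraazole: 878 × (1/2)^(121/19.4) = 878 × (1/2)^6.2371 ≈ 11.64 mg.
xolifen: 288 × (1/2)^(121/43.6) = 288 × (1/2)^2.7752 ≈ 42.069 mg.
Total = 11.64 + 42.069 ≈ 53.709 mg.

53.7 mg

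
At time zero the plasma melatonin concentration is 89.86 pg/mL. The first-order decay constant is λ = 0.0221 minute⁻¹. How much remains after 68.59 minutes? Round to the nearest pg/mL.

20 pg/mL

t½ = ln 2 / λ = 0.69315 / 0.0221 ≈ 31.364 minutes.
Number of half-lives: n = 68.59/31.364 ≈ 2.1869.
Remaining = 89.86 × (1/2)^2.1869 = 89.86 × 0.21962 ≈ 19.735 pg/mL.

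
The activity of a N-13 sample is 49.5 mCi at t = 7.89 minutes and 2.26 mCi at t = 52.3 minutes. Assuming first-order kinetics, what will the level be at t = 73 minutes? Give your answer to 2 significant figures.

Over Δt = 52.3 − 7.89 = 44.41 minutes, the level fell by a factor of 49.5/2.26 ≈ 21.903.
n = log₂(21.903) ≈ 4.453 half-lives, so t½ = 44.41/4.453 ≈ 9.973 minutes.
From t = 52.3 to t = 73: 2.26 × (1/2)^((73−52.3)/9.973) ≈ 0.53615 mCi.

0.54 mCi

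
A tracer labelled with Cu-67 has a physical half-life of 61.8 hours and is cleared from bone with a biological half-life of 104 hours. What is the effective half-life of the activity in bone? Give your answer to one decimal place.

38.8 hours

1/t_eff = 1/t_phys + 1/t_biol = 1/61.8 + 1/104 = 0.025797 per hour.
t_eff = 61.8 × 104 / (61.8 + 104) ≈ 38.765 hours.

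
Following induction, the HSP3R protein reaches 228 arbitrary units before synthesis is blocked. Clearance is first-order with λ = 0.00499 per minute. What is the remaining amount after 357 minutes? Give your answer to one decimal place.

38.4 arbitrary units

t½ = ln 2 / λ = 0.69315 / 0.00499 ≈ 138.91 minutes.
Number of half-lives: n = 357/138.91 ≈ 2.5701.
Remaining = 228 × (1/2)^2.5701 = 228 × 0.1684 ≈ 38.395 arbitrary units.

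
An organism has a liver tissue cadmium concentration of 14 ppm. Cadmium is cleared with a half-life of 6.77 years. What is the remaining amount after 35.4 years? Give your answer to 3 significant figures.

0.373 ppm

Number of half-lives: n = 35.4/6.77 ≈ 5.229.
Remaining = 14 × (1/2)^5.229 = 14 × 0.026664 ≈ 0.3733 ppm.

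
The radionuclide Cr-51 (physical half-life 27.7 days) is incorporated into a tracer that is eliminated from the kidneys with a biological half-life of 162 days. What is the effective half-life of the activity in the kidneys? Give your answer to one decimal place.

1/t_eff = 1/t_phys + 1/t_biol = 1/27.7 + 1/162 = 0.042274 per day.
t_eff = 27.7 × 162 / (27.7 + 162) ≈ 23.655 days.

23.7 days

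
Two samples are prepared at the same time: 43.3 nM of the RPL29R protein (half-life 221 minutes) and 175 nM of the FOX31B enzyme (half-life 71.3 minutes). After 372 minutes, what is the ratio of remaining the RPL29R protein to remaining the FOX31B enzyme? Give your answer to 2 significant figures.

RPL29R protein: 43.3 × (1/2)^(372/221) = 43.3 × (1/2)^1.6833 ≈ 13.483 nM.
FOX31B enzyme: 175 × (1/2)^(372/71.3) = 175 × (1/2)^5.2174 ≈ 4.7038 nM.
Ratio ≈ 13.483 / 4.7038 ≈ 2.8664.

2.9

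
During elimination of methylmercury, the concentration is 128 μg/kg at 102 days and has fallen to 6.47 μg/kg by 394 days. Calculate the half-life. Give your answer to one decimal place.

Over Δt = 394 − 102 = 292 days, the level fell by a factor of 128/6.47 ≈ 19.784.
n = log₂(19.784) ≈ 4.3062 half-lives, so t½ = 292/4.3062 ≈ 67.809 days.

67.8 days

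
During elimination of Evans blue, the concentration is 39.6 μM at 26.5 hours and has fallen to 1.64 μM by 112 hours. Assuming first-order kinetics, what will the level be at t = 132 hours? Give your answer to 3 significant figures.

Over Δt = 112 − 26.5 = 85.5 hours, the level fell by a factor of 39.6/1.64 ≈ 24.146.
n = log₂(24.146) ≈ 4.5937 half-lives, so t½ = 85.5/4.5937 ≈ 18.612 hours.
From t = 112 to t = 132: 1.64 × (1/2)^((132−112)/18.612) ≈ 0.7787 μM.

0.779 μM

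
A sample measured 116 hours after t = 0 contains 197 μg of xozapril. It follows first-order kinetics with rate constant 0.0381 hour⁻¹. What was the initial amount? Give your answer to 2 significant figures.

16000 μg

t½ = ln 2 / λ = 0.69315 / 0.0381 ≈ 18.193 hours.
Number of half-lives elapsed: n = 116/18.193 ≈ 6.3761.
A₀ = A × 2^n = 197 × 2^6.3761 = 197 × 83.063 ≈ 16363 μg.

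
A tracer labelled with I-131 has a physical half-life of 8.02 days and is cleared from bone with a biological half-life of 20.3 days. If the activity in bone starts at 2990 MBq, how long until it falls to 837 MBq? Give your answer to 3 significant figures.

10.6 days

1/t_eff = 1/t_phys + 1/t_biol = 1/8.02 + 1/20.3 = 0.17395 per day.
t_eff = 8.02 × 20.3 / (8.02 + 20.3) ≈ 5.7488 days.
n = log₂(2990/837) ≈ 1.8368; t = 1.8368 × 5.7488 ≈ 10.56 days.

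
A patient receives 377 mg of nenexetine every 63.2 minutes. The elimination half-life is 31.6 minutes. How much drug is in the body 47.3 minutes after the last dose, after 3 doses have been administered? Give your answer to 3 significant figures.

175 mg

The 3 doses were given 173.7, 110.5, 47.3 minutes ago.
Total = 377·(1/2)^(173.7/31.6) + 377·(1/2)^(110.5/31.6) + 377·(1/2)^(47.3/31.6)
      = 8.3489 + 33.396 + 133.58 ≈ 175.33 mg.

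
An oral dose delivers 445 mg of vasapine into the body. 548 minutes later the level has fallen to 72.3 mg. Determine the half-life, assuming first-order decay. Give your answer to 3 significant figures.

A/A₀ = 72.3/445 ≈ 0.16247.
n = log₂(6.1549) ≈ 2.6217 half-lives elapsed in 548 minutes.
t½ = 548/2.6217 ≈ 209.02 minutes.

209 minutes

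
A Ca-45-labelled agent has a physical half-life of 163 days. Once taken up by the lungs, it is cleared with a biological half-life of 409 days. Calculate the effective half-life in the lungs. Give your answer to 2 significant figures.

1/t_eff = 1/t_phys + 1/t_biol = 1/163 + 1/409 = 0.00858 per day.
t_eff = 163 × 409 / (163 + 409) ≈ 116.55 days.

120 days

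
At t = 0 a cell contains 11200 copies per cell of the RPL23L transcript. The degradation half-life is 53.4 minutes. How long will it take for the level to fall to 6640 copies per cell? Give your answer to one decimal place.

40.3 minutes

Fraction remaining = 6640/11200 ≈ 0.59286.
n = log₂(11200/6640) = ln(1.6867)/ln 2 ≈ 0.75424 half-lives.
t = n × t½ = 0.75424 × 53.4 ≈ 40.277 minutes.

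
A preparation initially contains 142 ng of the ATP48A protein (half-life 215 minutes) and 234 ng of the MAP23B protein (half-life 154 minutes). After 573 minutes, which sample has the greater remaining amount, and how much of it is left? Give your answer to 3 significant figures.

ATP48A protein: 142 × (1/2)^2.6651 ≈ 22.388 ng.
MAP23B protein: 234 × (1/2)^3.7208 ≈ 17.748 ng.
ATP48A protein has more remaining, at ≈ 22.388 ng.

ATP48A protein, 22.4 ng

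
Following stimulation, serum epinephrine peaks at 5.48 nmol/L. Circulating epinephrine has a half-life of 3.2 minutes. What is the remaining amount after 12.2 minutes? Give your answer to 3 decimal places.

Number of half-lives: n = 12.2/3.2 ≈ 3.8125.
Remaining = 5.48 × (1/2)^3.8125 = 5.48 × 0.071174 ≈ 0.39004 nmol/L.

0.390 nmol/L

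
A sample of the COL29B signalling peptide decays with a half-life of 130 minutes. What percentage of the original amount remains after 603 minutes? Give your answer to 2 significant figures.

4.0%

n = 603/130 ≈ 4.6385 half-lives.
Fraction remaining = (1/2)^4.6385 ≈ 0.04015, i.e. 4.015%.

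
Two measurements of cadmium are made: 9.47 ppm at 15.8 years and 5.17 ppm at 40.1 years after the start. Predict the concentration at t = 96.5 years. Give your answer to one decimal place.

1.3 ppm

Over Δt = 40.1 − 15.8 = 24.3 years, the level fell by a factor of 9.47/5.17 ≈ 1.8317.
n = log₂(1.8317) ≈ 0.8732 half-lives, so t½ = 24.3/0.8732 ≈ 27.829 years.
From t = 40.1 to t = 96.5: 5.17 × (1/2)^((96.5−40.1)/27.829) ≈ 1.2688 ppm.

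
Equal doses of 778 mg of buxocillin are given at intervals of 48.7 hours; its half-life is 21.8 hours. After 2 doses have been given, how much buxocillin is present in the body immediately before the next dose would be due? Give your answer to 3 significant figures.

The 2 doses were given 97.4, 48.7 hours ago.
Total = 778·(1/2)^(97.4/21.8) + 778·(1/2)^(48.7/21.8)
      = 35.157 + 165.38 ≈ 200.54 mg.

201 mg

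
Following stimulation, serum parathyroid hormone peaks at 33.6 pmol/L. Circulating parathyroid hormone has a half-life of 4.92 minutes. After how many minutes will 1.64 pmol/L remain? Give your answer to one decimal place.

Fraction remaining = 1.64/33.6 ≈ 0.04881.
n = log₂(33.6/1.64) = ln(20.488)/ln 2 ≈ 4.3567 half-lives.
t = n × t½ = 4.3567 × 4.92 ≈ 21.435 minutes.

21.4 minutes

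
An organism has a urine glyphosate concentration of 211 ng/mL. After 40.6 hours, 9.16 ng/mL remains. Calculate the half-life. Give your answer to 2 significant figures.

A/A₀ = 9.16/211 ≈ 0.043412.
n = log₂(23.035) ≈ 4.5258 half-lives elapsed in 40.6 hours.
t½ = 40.6/4.5258 ≈ 8.9709 hours.

9.0 hours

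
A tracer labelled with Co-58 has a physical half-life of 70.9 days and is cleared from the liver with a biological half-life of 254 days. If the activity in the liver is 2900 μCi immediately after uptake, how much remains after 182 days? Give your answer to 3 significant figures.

1/t_eff = 1/t_phys + 1/t_biol = 1/70.9 + 1/254 = 0.018041 per day.
t_eff = 70.9 × 254 / (70.9 + 254) ≈ 55.428 days.
Remaining = 2900 × (1/2)^(182/55.428) = 2900 × (1/2)^3.2835 ≈ 297.82 μCi.

298 μCi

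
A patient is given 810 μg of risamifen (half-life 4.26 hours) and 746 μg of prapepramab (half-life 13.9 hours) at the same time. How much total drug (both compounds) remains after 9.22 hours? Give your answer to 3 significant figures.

risamifen: 810 × (1/2)^(9.22/4.26) = 810 × (1/2)^2.1643 ≈ 180.7 μg.
prapepramab: 746 × (1/2)^(9.22/13.9) = 746 × (1/2)^0.66331 ≈ 471.05 μg.
Total = 180.7 + 471.05 ≈ 651.75 μg.

652 μg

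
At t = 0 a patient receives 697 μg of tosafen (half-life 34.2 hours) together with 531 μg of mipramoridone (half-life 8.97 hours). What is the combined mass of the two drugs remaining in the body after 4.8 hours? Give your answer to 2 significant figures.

tosafen: 697 × (1/2)^(4.8/34.2) = 697 × (1/2)^0.14035 ≈ 632.39 μg.
mipramoridone: 531 × (1/2)^(4.8/8.97) = 531 × (1/2)^0.53512 ≈ 366.44 μg.
Total = 632.39 + 366.44 ≈ 998.83 μg.

1000 μg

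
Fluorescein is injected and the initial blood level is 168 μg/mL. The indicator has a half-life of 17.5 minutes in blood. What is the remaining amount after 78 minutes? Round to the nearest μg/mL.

8 μg/mL

Number of half-lives: n = 78/17.5 ≈ 4.4571.
Remaining = 168 × (1/2)^4.4571 = 168 × 0.045527 ≈ 7.6485 μg/mL.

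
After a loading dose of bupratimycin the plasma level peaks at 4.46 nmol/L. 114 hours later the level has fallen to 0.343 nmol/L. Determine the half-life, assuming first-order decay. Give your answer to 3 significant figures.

A/A₀ = 0.343/4.46 ≈ 0.076906.
n = log₂(13.003) ≈ 3.7008 half-lives elapsed in 114 hours.
t½ = 114/3.7008 ≈ 30.804 hours.

30.8 hours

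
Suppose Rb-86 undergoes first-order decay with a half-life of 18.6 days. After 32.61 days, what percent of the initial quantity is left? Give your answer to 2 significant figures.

30%

n = 32.61/18.6 ≈ 1.7532 half-lives.
Fraction remaining = (1/2)^1.7532 ≈ 0.29664, i.e. 29.664%.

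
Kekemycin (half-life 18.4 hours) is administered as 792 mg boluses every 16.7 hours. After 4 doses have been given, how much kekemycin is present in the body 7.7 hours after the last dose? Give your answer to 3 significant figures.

1170 mg

The 4 doses were given 57.8, 41.1, 24.4, 7.7 hours ago.
Total = 792·(1/2)^(57.8/18.4) + 792·(1/2)^(41.1/18.4) + 792·(1/2)^(24.4/18.4) + 792·(1/2)^(7.7/18.4)
      = 89.763 + 168.39 + 315.89 + 592.59 ≈ 1166.6 mg.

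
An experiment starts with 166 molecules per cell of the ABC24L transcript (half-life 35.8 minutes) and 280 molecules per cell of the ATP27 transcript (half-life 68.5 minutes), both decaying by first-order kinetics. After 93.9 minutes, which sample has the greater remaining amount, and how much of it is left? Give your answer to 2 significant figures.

ATP27 transcript, 110 molecules per cell

ABC24L transcript: 166 × (1/2)^2.6229 ≈ 26.949 molecules per cell.
ATP27 transcript: 280 × (1/2)^1.3708 ≈ 108.27 molecules per cell.
ATP27 transcript has more remaining, at ≈ 108.27 molecules per cell.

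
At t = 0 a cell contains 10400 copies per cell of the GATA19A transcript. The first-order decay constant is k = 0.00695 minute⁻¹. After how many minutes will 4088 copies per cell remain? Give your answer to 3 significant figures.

t½ = ln 2 / k = 0.69315 / 0.00695 ≈ 99.733 minutes.
Fraction remaining = 4088/10400 ≈ 0.39308.
n = log₂(10400/4088) = ln(2.544)/ln 2 ≈ 1.3471 half-lives.
t = n × t½ = 1.3471 × 99.733 ≈ 134.35 minutes.

134 minutes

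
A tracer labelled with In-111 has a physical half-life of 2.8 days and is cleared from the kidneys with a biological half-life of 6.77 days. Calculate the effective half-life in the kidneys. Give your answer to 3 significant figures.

1/t_eff = 1/t_phys + 1/t_biol = 1/2.8 + 1/6.77 = 0.50485 per day.
t_eff = 2.8 × 6.77 / (2.8 + 6.77) ≈ 1.9808 days.

1.98 days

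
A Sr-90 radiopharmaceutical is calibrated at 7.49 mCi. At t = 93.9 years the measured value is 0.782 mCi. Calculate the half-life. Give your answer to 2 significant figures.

A/A₀ = 0.782/7.49 ≈ 0.10441.
n = log₂(9.578) ≈ 3.2597 half-lives elapsed in 93.9 years.
t½ = 93.9/3.2597 ≈ 28.806 years.

29 years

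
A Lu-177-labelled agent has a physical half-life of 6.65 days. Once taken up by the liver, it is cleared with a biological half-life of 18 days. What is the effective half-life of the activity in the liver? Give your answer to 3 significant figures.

1/t_eff = 1/t_phys + 1/t_biol = 1/6.65 + 1/18 = 0.20593 per day.
t_eff = 6.65 × 18 / (6.65 + 18) ≈ 4.856 days.

4.86 days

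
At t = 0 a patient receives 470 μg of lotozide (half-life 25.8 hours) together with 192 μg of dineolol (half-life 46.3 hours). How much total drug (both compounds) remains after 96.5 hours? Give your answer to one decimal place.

80.4 μg

lotozide: 470 × (1/2)^(96.5/25.8) = 470 × (1/2)^3.7403 ≈ 35.168 μg.
dineolol: 192 × (1/2)^(96.5/46.3) = 192 × (1/2)^2.0842 ≈ 45.278 μg.
Total = 35.168 + 45.278 ≈ 80.446 μg.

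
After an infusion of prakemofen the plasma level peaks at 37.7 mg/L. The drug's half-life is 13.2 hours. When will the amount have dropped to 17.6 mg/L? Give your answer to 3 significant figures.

14.5 hours

Fraction remaining = 17.6/37.7 ≈ 0.46684.
n = log₂(37.7/17.6) = ln(2.142)/ln 2 ≈ 1.099 half-lives.
t = n × t½ = 1.099 × 13.2 ≈ 14.507 hours.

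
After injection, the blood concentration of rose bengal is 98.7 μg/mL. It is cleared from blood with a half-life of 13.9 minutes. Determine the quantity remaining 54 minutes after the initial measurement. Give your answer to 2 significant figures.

Number of half-lives: n = 54/13.9 ≈ 3.8849.
Remaining = 98.7 × (1/2)^3.8849 = 98.7 × 0.067691 ≈ 6.6811 μg/mL.

6.7 μg/mL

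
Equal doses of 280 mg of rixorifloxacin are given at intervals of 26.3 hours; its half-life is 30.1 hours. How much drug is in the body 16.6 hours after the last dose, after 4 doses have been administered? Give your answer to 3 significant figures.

The 4 doses were given 95.5, 69.2, 42.9, 16.6 hours ago.
Total = 280·(1/2)^(95.5/30.1) + 280·(1/2)^(69.2/30.1) + 280·(1/2)^(42.9/30.1) + 280·(1/2)^(16.6/30.1)
      = 31.05 + 56.897 + 104.26 + 191.05 ≈ 383.25 mg.

383 mg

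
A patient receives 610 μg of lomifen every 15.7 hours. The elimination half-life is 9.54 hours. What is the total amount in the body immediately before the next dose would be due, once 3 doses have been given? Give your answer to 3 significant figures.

277 μg

The 3 doses were given 47.1, 31.4, 15.7 hours ago.
Total = 610·(1/2)^(47.1/9.54) + 610·(1/2)^(31.4/9.54) + 610·(1/2)^(15.7/9.54)
      = 19.912 + 62.304 + 194.95 ≈ 277.17 μg.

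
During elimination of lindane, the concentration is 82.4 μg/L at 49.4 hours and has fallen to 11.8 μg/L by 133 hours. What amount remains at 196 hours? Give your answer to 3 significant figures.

Over Δt = 133 − 49.4 = 83.6 hours, the level fell by a factor of 82.4/11.8 ≈ 6.9831.
n = log₂(6.9831) ≈ 2.8039 half-lives, so t½ = 83.6/2.8039 ≈ 29.816 hours.
From t = 133 to t = 196: 11.8 × (1/2)^((196−133)/29.816) ≈ 2.7278 μg/L.

2.73 μg/L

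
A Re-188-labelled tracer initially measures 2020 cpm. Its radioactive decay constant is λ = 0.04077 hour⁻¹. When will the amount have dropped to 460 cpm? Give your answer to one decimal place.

t½ = ln 2 / λ = 0.69315 / 0.04077 ≈ 17.001 hours.
Fraction remaining = 460/2020 ≈ 0.22772.
n = log₂(2020/460) = ln(4.3913)/ln 2 ≈ 2.1346 half-lives.
t = n × t½ = 2.1346 × 17.001 ≈ 36.292 hours.

36.3 hours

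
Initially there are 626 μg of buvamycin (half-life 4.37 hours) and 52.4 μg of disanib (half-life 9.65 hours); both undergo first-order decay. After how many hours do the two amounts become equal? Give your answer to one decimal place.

28.6 hours

Set 626·(1/2)^(t/4.37) = 52.4·(1/2)^(t/9.65).
Taking log₂: log₂(626/52.4) = t·(1/4.37 − 1/9.65).
log₂(11.947) = 3.5785; 1/4.37 − 1/9.65 = 0.12521.
t = 3.5785 / 0.12521 ≈ 28.581 hours.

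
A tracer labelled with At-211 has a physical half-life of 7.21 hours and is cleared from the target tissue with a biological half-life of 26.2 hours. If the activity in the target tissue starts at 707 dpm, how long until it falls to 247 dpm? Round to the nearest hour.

9 hours

1/t_eff = 1/t_phys + 1/t_biol = 1/7.21 + 1/26.2 = 0.17686 per hour.
t_eff = 7.21 × 26.2 / (7.21 + 26.2) ≈ 5.6541 hours.
n = log₂(707/247) ≈ 1.5172; t = 1.5172 × 5.6541 ≈ 8.5783 hours.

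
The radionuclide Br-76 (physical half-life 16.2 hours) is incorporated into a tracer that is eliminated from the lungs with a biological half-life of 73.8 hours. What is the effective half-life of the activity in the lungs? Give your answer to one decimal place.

1/t_eff = 1/t_phys + 1/t_biol = 1/16.2 + 1/73.8 = 0.075279 per hour.
t_eff = 16.2 × 73.8 / (16.2 + 73.8) ≈ 13.284 hours.

13.3 hours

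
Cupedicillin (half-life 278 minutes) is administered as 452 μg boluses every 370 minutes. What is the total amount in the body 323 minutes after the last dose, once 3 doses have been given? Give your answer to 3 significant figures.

The 3 doses were given 1063, 693, 323 minutes ago.
Total = 452·(1/2)^(1063/278) + 452·(1/2)^(693/278) + 452·(1/2)^(323/278)
      = 31.921 + 80.303 + 202.01 ≈ 314.24 μg.

314 μg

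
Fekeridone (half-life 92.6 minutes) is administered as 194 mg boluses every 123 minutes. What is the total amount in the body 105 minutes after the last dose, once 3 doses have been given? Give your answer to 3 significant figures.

138 mg

The 3 doses were given 351, 228, 105 minutes ago.
Total = 194·(1/2)^(351/92.6) + 194·(1/2)^(228/92.6) + 194·(1/2)^(105/92.6)
      = 14.02 + 35.205 + 88.402 ≈ 137.63 mg.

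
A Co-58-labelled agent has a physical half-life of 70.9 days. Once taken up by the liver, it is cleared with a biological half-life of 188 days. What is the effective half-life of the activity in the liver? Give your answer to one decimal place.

51.5 days

1/t_eff = 1/t_phys + 1/t_biol = 1/70.9 + 1/188 = 0.019424 per day.
t_eff = 70.9 × 188 / (70.9 + 188) ≈ 51.484 days.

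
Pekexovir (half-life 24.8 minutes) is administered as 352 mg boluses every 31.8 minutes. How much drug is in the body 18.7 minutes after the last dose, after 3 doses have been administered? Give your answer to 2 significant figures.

330 mg

The 3 doses were given 82.3, 50.5, 18.7 minutes ago.
Total = 352·(1/2)^(82.3/24.8) + 352·(1/2)^(50.5/24.8) + 352·(1/2)^(18.7/24.8)
      = 35.283 + 85.814 + 208.72 ≈ 329.81 mg.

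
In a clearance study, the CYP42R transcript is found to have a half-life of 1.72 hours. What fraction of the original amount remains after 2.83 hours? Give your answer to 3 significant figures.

n = 2.83/1.72 ≈ 1.6453 half-lives.
Fraction remaining = (1/2)^1.6453 ≈ 0.31967.

0.320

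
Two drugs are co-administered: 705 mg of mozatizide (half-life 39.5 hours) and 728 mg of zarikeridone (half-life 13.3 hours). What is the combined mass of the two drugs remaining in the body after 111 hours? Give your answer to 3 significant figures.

103 mg

mozatizide: 705 × (1/2)^(111/39.5) = 705 × (1/2)^2.8101 ≈ 100.52 mg.
zarikeridone: 728 × (1/2)^(111/13.3) = 728 × (1/2)^8.3459 ≈ 2.2376 mg.
Total = 100.52 + 2.2376 ≈ 102.76 mg.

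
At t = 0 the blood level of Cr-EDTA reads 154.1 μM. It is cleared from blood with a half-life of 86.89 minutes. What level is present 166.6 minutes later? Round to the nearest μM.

41 μM

Number of half-lives: n = 166.6/86.89 ≈ 1.9174.
Remaining = 154.1 × (1/2)^1.9174 = 154.1 × 0.26474 ≈ 40.796 μM.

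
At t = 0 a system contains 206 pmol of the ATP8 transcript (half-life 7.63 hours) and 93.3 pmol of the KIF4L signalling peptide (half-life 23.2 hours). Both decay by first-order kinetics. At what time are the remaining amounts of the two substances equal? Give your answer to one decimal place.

Set 206·(1/2)^(t/7.63) = 93.3·(1/2)^(t/23.2).
Taking log₂: log₂(206/93.3) = t·(1/7.63 − 1/23.2).
log₂(2.2079) = 1.1427; 1/7.63 − 1/23.2 = 0.087958.
t = 1.1427 / 0.087958 ≈ 12.991 hours.

13.0 hours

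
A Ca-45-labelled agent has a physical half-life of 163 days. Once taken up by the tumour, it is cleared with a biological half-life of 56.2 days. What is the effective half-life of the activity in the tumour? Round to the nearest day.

1/t_eff = 1/t_phys + 1/t_biol = 1/163 + 1/56.2 = 0.023929 per day.
t_eff = 163 × 56.2 / (163 + 56.2) ≈ 41.791 days.

42 days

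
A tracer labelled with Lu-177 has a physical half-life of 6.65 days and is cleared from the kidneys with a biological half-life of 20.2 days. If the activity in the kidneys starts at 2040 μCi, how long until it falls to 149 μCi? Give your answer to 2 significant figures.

19 days

1/t_eff = 1/t_phys + 1/t_biol = 1/6.65 + 1/20.2 = 0.19988 per day.
t_eff = 6.65 × 20.2 / (6.65 + 20.2) ≈ 5.003 days.
n = log₂(2040/149) ≈ 3.7752; t = 3.7752 × 5.003 ≈ 18.887 days.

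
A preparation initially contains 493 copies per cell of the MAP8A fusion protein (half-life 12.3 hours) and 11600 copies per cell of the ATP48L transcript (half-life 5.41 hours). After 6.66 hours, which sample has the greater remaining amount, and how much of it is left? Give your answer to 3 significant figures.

MAP8A fusion protein: 493 × (1/2)^0.54146 ≈ 338.73 copies per cell.
ATP48L transcript: 11600 × (1/2)^1.2311 ≈ 4941.7 copies per cell.
ATP48L transcript has more remaining, at ≈ 4941.7 copies per cell.

ATP48L transcript, 4940 copies per cell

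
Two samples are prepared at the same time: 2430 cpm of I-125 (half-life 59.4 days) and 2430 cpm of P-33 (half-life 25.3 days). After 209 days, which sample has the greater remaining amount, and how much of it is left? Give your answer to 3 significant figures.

I-125: 2430 × (1/2)^3.5185 ≈ 212.04 cpm.
P-33: 2430 × (1/2)^8.2609 ≈ 7.922 cpm.
I-125 has more remaining, at ≈ 212.04 cpm.

I-125, 212 cpm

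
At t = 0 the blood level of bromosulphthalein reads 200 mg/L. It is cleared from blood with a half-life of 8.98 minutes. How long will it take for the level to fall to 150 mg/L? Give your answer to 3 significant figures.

3.73 minutes

Fraction remaining = 150/200 ≈ 0.75.
n = log₂(200/150) = ln(1.3333)/ln 2 ≈ 0.41504 half-lives.
t = n × t½ = 0.41504 × 8.98 ≈ 3.727 minutes.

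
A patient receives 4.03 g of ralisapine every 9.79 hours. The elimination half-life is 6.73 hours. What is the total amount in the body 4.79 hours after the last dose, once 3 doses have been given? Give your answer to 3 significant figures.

The 3 doses were given 24.37, 14.58, 4.79 hours ago.
Total = 4.03·(1/2)^(24.37/6.73) + 4.03·(1/2)^(14.58/6.73) + 4.03·(1/2)^(4.79/6.73)
      = 0.32753 + 0.89773 + 2.4607 ≈ 3.6859 g.

3.69 g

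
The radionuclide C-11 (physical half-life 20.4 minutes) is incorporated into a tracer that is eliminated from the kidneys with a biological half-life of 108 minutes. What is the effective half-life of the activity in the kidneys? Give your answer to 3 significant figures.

1/t_eff = 1/t_phys + 1/t_biol = 1/20.4 + 1/108 = 0.058279 per minute.
t_eff = 20.4 × 108 / (20.4 + 108) ≈ 17.159 minutes.

17.2 minutes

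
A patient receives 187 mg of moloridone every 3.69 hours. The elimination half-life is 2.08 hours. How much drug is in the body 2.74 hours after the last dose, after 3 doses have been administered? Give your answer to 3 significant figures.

The 3 doses were given 10.12, 6.43, 2.74 hours ago.
Total = 187·(1/2)^(10.12/2.08) + 187·(1/2)^(6.43/2.08) + 187·(1/2)^(2.74/2.08)
      = 6.4153 + 21.941 + 75.04 ≈ 103.4 mg.

103 mg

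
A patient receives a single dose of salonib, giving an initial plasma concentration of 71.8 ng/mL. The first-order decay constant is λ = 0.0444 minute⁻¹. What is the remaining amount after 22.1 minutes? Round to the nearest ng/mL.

27 ng/mL

t½ = ln 2 / λ = 0.69315 / 0.0444 ≈ 15.611 minutes.
Number of half-lives: n = 22.1/15.611 ≈ 1.4156.
Remaining = 71.8 × (1/2)^1.4156 = 71.8 × 0.37485 ≈ 26.914 ng/mL.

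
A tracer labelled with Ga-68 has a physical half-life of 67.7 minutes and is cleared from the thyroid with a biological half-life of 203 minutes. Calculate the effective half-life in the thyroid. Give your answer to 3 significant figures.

50.8 minutes

1/t_eff = 1/t_phys + 1/t_biol = 1/67.7 + 1/203 = 0.019697 per minute.
t_eff = 67.7 × 203 / (67.7 + 203) ≈ 50.769 minutes.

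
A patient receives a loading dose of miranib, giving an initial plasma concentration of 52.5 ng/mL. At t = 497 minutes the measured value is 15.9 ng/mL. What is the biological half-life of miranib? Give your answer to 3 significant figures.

A/A₀ = 15.9/52.5 ≈ 0.30286.
n = log₂(3.3019) ≈ 1.7233 half-lives elapsed in 497 minutes.
t½ = 497/1.7233 ≈ 288.4 minutes.

288 minutes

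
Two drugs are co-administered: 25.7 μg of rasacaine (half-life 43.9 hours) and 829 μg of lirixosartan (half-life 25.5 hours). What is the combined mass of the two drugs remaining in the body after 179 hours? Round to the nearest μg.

rasacaine: 25.7 × (1/2)^(179/43.9) = 25.7 × (1/2)^4.0774 ≈ 1.5223 μg.
lirixosartan: 829 × (1/2)^(179/25.5) = 829 × (1/2)^7.0196 ≈ 6.3891 μg.
Total = 1.5223 + 6.3891 ≈ 7.9114 μg.

8 μg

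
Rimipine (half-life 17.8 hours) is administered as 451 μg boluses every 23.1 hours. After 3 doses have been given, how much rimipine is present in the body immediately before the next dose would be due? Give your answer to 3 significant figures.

288 μg

The 3 doses were given 69.3, 46.2, 23.1 hours ago.
Total = 451·(1/2)^(69.3/17.8) + 451·(1/2)^(46.2/17.8) + 451·(1/2)^(23.1/17.8)
      = 30.352 + 74.619 + 183.45 ≈ 288.42 μg.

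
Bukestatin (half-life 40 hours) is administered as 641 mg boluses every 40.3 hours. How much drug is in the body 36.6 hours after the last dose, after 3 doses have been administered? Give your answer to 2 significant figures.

590 mg

The 3 doses were given 117.2, 76.9, 36.6 hours ago.
Total = 641·(1/2)^(117.2/40) + 641·(1/2)^(76.9/40) + 641·(1/2)^(36.6/40)
      = 84.109 + 169.09 + 339.95 ≈ 593.15 mg.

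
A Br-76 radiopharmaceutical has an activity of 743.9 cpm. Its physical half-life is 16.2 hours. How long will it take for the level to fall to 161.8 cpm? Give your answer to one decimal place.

35.7 hours

Fraction remaining = 161.8/743.9 ≈ 0.2175.
n = log₂(743.9/161.8) = ln(4.5977)/ln 2 ≈ 2.2009 half-lives.
t = n × t½ = 2.2009 × 16.2 ≈ 35.655 hours.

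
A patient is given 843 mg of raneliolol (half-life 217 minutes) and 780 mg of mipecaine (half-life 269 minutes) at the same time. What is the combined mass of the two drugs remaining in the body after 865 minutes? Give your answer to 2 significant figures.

140 mg

raneliolol: 843 × (1/2)^(865/217) = 843 × (1/2)^3.9862 ≈ 53.195 mg.
mipecaine: 780 × (1/2)^(865/269) = 780 × (1/2)^3.2156 ≈ 83.965 mg.
Total = 53.195 + 83.965 ≈ 137.16 mg.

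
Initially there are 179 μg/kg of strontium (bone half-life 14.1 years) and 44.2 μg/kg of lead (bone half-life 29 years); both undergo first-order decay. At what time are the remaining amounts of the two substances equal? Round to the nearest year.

Set 179·(1/2)^(t/14.1) = 44.2·(1/2)^(t/29).
Taking log₂: log₂(179/44.2) = t·(1/14.1 − 1/29).
log₂(4.0498) = 2.0178; 1/14.1 − 1/29 = 0.036439.
t = 2.0178 / 0.036439 ≈ 55.376 years.

55 years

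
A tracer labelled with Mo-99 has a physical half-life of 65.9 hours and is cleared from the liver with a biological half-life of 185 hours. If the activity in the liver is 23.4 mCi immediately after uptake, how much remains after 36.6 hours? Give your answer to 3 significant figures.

13.9 mCi

1/t_eff = 1/t_phys + 1/t_biol = 1/65.9 + 1/185 = 0.02058 per hour.
t_eff = 65.9 × 185 / (65.9 + 185) ≈ 48.591 hours.
Remaining = 23.4 × (1/2)^(36.6/48.591) = 23.4 × (1/2)^0.75322 ≈ 13.883 mCi.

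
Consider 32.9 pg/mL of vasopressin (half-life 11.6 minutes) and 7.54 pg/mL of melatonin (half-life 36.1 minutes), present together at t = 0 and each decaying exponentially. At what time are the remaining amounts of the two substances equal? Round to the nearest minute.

36 minutes

Set 32.9·(1/2)^(t/11.6) = 7.54·(1/2)^(t/36.1).
Taking log₂: log₂(32.9/7.54) = t·(1/11.6 − 1/36.1).
log₂(4.3634) = 2.1255; 1/11.6 − 1/36.1 = 0.058506.
t = 2.1255 / 0.058506 ≈ 36.329 minutes.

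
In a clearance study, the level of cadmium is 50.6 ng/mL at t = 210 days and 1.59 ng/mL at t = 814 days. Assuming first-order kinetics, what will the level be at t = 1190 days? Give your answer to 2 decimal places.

Over Δt = 814 − 210 = 604 days, the level fell by a factor of 50.6/1.59 ≈ 31.824.
n = log₂(31.824) ≈ 4.992 half-lives, so t½ = 604/4.992 ≈ 120.99 days.
From t = 814 to t = 1190: 1.59 × (1/2)^((1190−814)/120.99) ≈ 0.18446 ng/mL.

0.18 ng/mL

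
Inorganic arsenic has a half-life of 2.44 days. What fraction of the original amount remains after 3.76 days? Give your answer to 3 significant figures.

0.344

n = 3.76/2.44 ≈ 1.541 half-lives.
Fraction remaining = (1/2)^1.541 ≈ 0.34365.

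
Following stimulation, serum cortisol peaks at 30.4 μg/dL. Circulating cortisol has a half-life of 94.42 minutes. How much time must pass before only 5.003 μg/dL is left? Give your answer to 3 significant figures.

Fraction remaining = 5.003/30.4 ≈ 0.16457.
n = log₂(30.4/5.003) = ln(6.0764)/ln 2 ≈ 2.6032 half-lives.
t = n × t½ = 2.6032 × 94.42 ≈ 245.79 minutes.

246 minutes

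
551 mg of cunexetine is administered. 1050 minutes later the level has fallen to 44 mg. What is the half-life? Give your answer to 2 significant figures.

290 minutes

A/A₀ = 44/551 ≈ 0.079855.
n = log₂(12.523) ≈ 3.6465 half-lives elapsed in 1050 minutes.
t½ = 1050/3.6465 ≈ 287.95 minutes.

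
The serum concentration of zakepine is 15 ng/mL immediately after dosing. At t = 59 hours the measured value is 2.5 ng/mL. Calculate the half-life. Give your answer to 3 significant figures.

22.8 hours

A/A₀ = 2.5/15 ≈ 0.16667.
n = log₂(6) ≈ 2.585 half-lives elapsed in 59 hours.
t½ = 59/2.585 ≈ 22.824 hours.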